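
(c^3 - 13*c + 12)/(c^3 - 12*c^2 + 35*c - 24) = (c + 4)/(c - 8)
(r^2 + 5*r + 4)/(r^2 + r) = (r + 4)/r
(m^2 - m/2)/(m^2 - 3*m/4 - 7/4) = 2*m*(1 - 2*m)/(-4*m^2 + 3*m + 7)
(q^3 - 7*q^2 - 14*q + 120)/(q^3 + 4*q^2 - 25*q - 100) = (q - 6)/(q + 5)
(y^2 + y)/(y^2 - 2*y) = (y + 1)/(y - 2)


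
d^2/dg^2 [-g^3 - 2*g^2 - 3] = -6*g - 4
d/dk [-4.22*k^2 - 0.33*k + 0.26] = -8.44*k - 0.33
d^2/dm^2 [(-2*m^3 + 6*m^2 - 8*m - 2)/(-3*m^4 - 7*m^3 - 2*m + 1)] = 4*(9*m^9 - 81*m^8 + 27*m^7 + 573*m^6 + 1005*m^5 + 282*m^4 - 67*m^3 + 222*m^2 + 24*m + 9)/(27*m^12 + 189*m^11 + 441*m^10 + 397*m^9 + 225*m^8 + 168*m^7 - 111*m^6 + 48*m^5 - 75*m^4 + 29*m^3 - 12*m^2 + 6*m - 1)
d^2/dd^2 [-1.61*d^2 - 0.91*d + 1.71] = -3.22000000000000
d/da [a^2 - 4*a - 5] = 2*a - 4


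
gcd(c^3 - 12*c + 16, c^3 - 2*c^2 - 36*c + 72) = c - 2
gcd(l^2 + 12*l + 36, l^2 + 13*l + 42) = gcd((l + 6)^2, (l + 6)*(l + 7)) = l + 6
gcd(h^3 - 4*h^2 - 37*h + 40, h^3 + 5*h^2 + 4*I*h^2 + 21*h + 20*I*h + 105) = h + 5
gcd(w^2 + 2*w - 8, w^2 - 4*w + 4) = w - 2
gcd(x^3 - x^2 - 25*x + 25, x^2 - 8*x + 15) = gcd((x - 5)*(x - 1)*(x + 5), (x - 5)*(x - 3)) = x - 5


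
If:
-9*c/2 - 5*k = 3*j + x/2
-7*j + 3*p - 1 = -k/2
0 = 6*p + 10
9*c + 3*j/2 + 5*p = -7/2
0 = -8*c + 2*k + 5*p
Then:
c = 953/1584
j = -307/792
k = 2603/396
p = -5/3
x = -109013/1584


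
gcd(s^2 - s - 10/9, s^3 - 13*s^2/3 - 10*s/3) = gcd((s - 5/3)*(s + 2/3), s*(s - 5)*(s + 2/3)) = s + 2/3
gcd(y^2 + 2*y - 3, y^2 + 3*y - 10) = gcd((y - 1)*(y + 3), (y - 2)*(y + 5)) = 1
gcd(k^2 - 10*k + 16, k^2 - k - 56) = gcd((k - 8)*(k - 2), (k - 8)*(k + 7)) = k - 8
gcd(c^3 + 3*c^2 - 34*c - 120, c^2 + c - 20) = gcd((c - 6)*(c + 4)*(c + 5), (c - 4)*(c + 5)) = c + 5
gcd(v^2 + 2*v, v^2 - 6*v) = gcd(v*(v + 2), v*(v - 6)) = v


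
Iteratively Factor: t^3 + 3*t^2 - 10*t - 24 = (t - 3)*(t^2 + 6*t + 8) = (t - 3)*(t + 2)*(t + 4)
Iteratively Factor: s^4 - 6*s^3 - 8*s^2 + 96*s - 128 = (s - 4)*(s^3 - 2*s^2 - 16*s + 32) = (s - 4)*(s - 2)*(s^2 - 16) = (s - 4)^2*(s - 2)*(s + 4)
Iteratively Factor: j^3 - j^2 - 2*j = (j)*(j^2 - j - 2) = j*(j - 2)*(j + 1)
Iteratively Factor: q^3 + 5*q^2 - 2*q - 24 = (q + 4)*(q^2 + q - 6) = (q - 2)*(q + 4)*(q + 3)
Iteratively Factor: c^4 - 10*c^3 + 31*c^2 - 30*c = (c - 3)*(c^3 - 7*c^2 + 10*c) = c*(c - 3)*(c^2 - 7*c + 10) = c*(c - 3)*(c - 2)*(c - 5)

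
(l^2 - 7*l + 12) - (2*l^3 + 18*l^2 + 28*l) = -2*l^3 - 17*l^2 - 35*l + 12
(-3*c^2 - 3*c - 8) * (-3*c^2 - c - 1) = 9*c^4 + 12*c^3 + 30*c^2 + 11*c + 8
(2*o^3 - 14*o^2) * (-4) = -8*o^3 + 56*o^2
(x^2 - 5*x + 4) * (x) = x^3 - 5*x^2 + 4*x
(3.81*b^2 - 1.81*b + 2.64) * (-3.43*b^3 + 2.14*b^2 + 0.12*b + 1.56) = -13.0683*b^5 + 14.3617*b^4 - 12.4714*b^3 + 11.376*b^2 - 2.5068*b + 4.1184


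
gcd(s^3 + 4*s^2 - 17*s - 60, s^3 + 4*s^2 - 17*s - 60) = s^3 + 4*s^2 - 17*s - 60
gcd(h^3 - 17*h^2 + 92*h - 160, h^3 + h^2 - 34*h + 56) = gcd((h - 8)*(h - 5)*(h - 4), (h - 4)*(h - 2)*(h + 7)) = h - 4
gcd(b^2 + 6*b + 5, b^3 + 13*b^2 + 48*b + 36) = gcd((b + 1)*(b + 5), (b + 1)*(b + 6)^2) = b + 1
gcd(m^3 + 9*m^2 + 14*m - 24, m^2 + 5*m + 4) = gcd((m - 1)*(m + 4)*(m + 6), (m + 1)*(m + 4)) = m + 4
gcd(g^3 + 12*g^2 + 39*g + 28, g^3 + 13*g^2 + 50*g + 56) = g^2 + 11*g + 28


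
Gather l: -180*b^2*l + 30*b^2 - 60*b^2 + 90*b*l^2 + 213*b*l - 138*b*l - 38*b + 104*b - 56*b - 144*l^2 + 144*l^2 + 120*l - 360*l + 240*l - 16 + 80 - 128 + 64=-30*b^2 + 90*b*l^2 + 10*b + l*(-180*b^2 + 75*b)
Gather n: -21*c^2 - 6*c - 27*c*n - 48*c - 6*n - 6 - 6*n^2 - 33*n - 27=-21*c^2 - 54*c - 6*n^2 + n*(-27*c - 39) - 33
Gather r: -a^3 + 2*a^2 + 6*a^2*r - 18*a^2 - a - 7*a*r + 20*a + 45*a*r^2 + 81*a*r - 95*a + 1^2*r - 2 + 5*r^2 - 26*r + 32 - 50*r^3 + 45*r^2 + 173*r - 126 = -a^3 - 16*a^2 - 76*a - 50*r^3 + r^2*(45*a + 50) + r*(6*a^2 + 74*a + 148) - 96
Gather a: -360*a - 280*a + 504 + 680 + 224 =1408 - 640*a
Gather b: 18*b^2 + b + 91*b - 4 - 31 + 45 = 18*b^2 + 92*b + 10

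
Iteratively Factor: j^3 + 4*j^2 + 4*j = (j)*(j^2 + 4*j + 4) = j*(j + 2)*(j + 2)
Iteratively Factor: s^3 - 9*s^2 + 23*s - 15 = (s - 1)*(s^2 - 8*s + 15) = (s - 5)*(s - 1)*(s - 3)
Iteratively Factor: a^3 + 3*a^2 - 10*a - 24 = (a + 2)*(a^2 + a - 12) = (a - 3)*(a + 2)*(a + 4)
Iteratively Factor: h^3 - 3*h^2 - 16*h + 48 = (h + 4)*(h^2 - 7*h + 12) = (h - 4)*(h + 4)*(h - 3)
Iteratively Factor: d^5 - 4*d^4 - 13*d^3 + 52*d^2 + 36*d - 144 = (d + 2)*(d^4 - 6*d^3 - d^2 + 54*d - 72) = (d - 3)*(d + 2)*(d^3 - 3*d^2 - 10*d + 24) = (d - 3)*(d + 2)*(d + 3)*(d^2 - 6*d + 8) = (d - 3)*(d - 2)*(d + 2)*(d + 3)*(d - 4)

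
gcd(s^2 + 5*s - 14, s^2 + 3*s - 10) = s - 2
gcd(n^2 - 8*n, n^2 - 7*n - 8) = n - 8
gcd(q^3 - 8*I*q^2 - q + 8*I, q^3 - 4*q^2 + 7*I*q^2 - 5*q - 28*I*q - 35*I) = q + 1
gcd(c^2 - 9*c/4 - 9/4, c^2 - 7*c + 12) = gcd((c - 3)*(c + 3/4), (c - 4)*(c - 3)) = c - 3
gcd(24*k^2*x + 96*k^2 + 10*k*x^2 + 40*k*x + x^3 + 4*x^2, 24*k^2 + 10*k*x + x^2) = 24*k^2 + 10*k*x + x^2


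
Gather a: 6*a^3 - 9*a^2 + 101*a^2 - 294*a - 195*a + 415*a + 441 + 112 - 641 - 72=6*a^3 + 92*a^2 - 74*a - 160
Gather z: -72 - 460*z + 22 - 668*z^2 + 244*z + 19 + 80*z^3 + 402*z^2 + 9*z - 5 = 80*z^3 - 266*z^2 - 207*z - 36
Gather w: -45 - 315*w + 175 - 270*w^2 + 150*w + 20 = -270*w^2 - 165*w + 150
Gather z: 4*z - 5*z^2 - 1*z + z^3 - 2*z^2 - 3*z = z^3 - 7*z^2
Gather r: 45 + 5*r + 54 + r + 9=6*r + 108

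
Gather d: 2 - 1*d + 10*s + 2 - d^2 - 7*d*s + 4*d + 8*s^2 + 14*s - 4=-d^2 + d*(3 - 7*s) + 8*s^2 + 24*s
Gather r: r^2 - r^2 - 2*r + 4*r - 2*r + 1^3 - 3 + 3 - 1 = 0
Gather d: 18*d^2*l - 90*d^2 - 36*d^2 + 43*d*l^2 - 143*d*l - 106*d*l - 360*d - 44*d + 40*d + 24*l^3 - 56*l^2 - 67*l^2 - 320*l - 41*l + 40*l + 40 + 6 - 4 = d^2*(18*l - 126) + d*(43*l^2 - 249*l - 364) + 24*l^3 - 123*l^2 - 321*l + 42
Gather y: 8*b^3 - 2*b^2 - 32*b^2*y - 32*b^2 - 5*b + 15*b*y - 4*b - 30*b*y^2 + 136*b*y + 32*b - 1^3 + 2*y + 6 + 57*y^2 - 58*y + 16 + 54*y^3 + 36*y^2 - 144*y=8*b^3 - 34*b^2 + 23*b + 54*y^3 + y^2*(93 - 30*b) + y*(-32*b^2 + 151*b - 200) + 21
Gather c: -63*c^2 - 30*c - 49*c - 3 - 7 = -63*c^2 - 79*c - 10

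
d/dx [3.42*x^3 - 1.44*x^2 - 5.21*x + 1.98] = 10.26*x^2 - 2.88*x - 5.21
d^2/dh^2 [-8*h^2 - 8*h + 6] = -16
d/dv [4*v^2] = 8*v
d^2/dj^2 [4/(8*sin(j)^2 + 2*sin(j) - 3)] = 8*(-128*sin(j)^4 - 24*sin(j)^3 + 142*sin(j)^2 + 45*sin(j) + 28)/(8*sin(j)^2 + 2*sin(j) - 3)^3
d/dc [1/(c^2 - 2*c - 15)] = 2*(1 - c)/(-c^2 + 2*c + 15)^2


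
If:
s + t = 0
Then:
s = -t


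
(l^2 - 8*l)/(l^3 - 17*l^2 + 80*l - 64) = l/(l^2 - 9*l + 8)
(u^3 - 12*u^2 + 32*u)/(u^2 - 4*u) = u - 8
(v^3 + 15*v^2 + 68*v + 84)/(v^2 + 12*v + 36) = (v^2 + 9*v + 14)/(v + 6)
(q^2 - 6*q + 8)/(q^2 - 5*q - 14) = (-q^2 + 6*q - 8)/(-q^2 + 5*q + 14)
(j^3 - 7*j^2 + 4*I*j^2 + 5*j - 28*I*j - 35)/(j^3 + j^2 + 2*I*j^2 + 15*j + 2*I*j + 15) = (j^2 - j*(7 + I) + 7*I)/(j^2 + j*(1 - 3*I) - 3*I)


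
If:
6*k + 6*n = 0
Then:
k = -n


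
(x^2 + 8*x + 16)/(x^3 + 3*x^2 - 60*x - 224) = (x + 4)/(x^2 - x - 56)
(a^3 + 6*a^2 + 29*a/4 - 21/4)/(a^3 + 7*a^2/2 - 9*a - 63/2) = (a - 1/2)/(a - 3)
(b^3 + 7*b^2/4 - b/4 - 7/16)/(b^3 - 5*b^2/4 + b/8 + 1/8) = (8*b^2 + 18*b + 7)/(2*(4*b^2 - 3*b - 1))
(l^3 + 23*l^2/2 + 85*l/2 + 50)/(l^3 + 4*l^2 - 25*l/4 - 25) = 2*(l + 5)/(2*l - 5)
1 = 1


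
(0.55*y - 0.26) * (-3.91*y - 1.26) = -2.1505*y^2 + 0.3236*y + 0.3276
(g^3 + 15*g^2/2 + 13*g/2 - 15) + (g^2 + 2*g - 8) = g^3 + 17*g^2/2 + 17*g/2 - 23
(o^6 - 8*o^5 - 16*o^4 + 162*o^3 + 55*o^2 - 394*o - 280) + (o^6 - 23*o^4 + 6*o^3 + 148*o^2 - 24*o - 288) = 2*o^6 - 8*o^5 - 39*o^4 + 168*o^3 + 203*o^2 - 418*o - 568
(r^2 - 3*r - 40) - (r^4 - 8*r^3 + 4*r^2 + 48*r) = -r^4 + 8*r^3 - 3*r^2 - 51*r - 40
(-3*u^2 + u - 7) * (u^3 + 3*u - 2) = -3*u^5 + u^4 - 16*u^3 + 9*u^2 - 23*u + 14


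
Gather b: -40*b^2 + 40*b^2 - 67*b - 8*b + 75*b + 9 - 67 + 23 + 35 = 0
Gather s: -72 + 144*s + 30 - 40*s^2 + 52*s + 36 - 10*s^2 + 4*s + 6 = -50*s^2 + 200*s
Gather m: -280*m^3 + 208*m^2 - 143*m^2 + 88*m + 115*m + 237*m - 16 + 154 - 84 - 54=-280*m^3 + 65*m^2 + 440*m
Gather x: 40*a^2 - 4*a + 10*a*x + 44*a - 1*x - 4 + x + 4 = 40*a^2 + 10*a*x + 40*a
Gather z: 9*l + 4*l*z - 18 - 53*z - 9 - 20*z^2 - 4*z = 9*l - 20*z^2 + z*(4*l - 57) - 27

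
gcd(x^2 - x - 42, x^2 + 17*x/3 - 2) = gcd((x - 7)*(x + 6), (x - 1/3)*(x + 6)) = x + 6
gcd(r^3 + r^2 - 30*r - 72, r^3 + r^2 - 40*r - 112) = r + 4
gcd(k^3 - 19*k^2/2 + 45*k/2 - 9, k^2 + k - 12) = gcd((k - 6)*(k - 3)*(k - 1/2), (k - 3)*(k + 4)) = k - 3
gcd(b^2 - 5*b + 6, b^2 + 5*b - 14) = b - 2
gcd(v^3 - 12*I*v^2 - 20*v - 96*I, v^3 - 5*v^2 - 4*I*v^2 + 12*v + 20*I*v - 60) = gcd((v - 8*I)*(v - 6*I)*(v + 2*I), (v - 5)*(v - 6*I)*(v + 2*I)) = v^2 - 4*I*v + 12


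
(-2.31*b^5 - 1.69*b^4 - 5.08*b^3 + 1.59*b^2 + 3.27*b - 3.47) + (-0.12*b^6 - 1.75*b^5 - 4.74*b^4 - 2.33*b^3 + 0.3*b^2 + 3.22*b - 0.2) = -0.12*b^6 - 4.06*b^5 - 6.43*b^4 - 7.41*b^3 + 1.89*b^2 + 6.49*b - 3.67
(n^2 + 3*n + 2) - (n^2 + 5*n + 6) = -2*n - 4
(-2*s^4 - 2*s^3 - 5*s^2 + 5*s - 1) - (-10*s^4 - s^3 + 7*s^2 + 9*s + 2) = 8*s^4 - s^3 - 12*s^2 - 4*s - 3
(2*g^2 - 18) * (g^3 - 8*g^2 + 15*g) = 2*g^5 - 16*g^4 + 12*g^3 + 144*g^2 - 270*g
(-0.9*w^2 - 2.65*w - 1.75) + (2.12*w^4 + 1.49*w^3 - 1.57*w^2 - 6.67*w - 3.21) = 2.12*w^4 + 1.49*w^3 - 2.47*w^2 - 9.32*w - 4.96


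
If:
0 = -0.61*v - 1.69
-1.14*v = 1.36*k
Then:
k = 2.32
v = -2.77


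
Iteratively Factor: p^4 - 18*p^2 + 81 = (p + 3)*(p^3 - 3*p^2 - 9*p + 27) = (p - 3)*(p + 3)*(p^2 - 9) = (p - 3)^2*(p + 3)*(p + 3)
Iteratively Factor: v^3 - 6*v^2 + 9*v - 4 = (v - 1)*(v^2 - 5*v + 4) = (v - 4)*(v - 1)*(v - 1)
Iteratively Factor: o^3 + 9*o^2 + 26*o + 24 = (o + 4)*(o^2 + 5*o + 6) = (o + 3)*(o + 4)*(o + 2)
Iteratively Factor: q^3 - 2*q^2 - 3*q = (q - 3)*(q^2 + q) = q*(q - 3)*(q + 1)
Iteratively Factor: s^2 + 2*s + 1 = (s + 1)*(s + 1)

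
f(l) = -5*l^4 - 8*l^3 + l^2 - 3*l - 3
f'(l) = -20*l^3 - 24*l^2 + 2*l - 3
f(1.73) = -91.41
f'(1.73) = -174.92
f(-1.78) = 0.43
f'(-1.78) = 30.19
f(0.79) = -10.64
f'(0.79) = -26.26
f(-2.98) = -167.78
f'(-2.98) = 307.18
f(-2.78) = -113.69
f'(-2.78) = 235.66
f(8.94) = -37604.94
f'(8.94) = -16193.63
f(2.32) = -249.33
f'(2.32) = -377.28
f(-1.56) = 4.87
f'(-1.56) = 11.40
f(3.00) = -624.00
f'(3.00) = -753.00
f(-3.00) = -174.00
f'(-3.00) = 315.00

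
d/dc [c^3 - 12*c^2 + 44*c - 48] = 3*c^2 - 24*c + 44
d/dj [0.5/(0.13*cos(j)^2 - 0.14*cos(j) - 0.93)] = (0.13*cos(j) - 0.07)*sin(j)/(-0.13*cos(j)^2 + 0.14*cos(j) + 0.93)^2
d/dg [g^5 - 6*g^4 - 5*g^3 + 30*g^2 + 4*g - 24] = 5*g^4 - 24*g^3 - 15*g^2 + 60*g + 4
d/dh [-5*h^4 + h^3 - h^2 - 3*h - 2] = -20*h^3 + 3*h^2 - 2*h - 3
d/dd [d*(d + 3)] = 2*d + 3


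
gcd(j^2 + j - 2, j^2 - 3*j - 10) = j + 2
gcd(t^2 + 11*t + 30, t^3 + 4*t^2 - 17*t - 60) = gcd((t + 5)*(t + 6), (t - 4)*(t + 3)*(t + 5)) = t + 5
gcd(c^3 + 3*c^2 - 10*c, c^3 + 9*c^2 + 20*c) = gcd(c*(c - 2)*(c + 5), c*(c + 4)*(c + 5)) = c^2 + 5*c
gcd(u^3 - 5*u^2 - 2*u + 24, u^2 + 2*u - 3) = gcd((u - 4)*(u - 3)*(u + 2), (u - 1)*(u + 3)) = 1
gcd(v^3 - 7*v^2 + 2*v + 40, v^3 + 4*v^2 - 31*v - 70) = v^2 - 3*v - 10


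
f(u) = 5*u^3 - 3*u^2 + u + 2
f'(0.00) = 1.00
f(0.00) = 2.00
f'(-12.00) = 2233.00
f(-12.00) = -9082.00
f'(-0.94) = 19.89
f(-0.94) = -5.74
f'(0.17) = 0.41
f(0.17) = 2.11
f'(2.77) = 99.47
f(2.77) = 88.02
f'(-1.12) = 26.54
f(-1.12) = -9.91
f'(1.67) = 32.81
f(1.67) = 18.59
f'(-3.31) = 185.20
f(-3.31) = -215.50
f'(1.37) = 20.93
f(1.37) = 10.60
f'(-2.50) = 109.75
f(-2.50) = -97.38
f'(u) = 15*u^2 - 6*u + 1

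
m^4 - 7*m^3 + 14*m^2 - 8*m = m*(m - 4)*(m - 2)*(m - 1)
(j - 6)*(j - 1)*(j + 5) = j^3 - 2*j^2 - 29*j + 30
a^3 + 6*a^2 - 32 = (a - 2)*(a + 4)^2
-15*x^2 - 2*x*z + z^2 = (-5*x + z)*(3*x + z)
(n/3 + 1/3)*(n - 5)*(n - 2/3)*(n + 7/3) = n^4/3 - 7*n^3/9 - 119*n^2/27 - 19*n/27 + 70/27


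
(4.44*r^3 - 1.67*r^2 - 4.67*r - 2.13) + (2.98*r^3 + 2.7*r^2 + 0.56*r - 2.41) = 7.42*r^3 + 1.03*r^2 - 4.11*r - 4.54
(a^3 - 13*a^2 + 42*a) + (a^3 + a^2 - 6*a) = 2*a^3 - 12*a^2 + 36*a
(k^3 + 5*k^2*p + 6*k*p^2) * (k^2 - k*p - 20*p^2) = k^5 + 4*k^4*p - 19*k^3*p^2 - 106*k^2*p^3 - 120*k*p^4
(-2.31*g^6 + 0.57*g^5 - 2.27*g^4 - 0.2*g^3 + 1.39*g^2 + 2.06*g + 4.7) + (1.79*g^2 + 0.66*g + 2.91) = -2.31*g^6 + 0.57*g^5 - 2.27*g^4 - 0.2*g^3 + 3.18*g^2 + 2.72*g + 7.61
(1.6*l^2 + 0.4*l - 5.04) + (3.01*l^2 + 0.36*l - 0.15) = 4.61*l^2 + 0.76*l - 5.19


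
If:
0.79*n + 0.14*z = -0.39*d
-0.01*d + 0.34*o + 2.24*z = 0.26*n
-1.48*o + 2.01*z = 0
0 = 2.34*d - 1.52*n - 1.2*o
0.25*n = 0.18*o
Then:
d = 0.00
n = 0.00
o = 0.00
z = 0.00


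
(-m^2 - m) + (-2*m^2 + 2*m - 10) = -3*m^2 + m - 10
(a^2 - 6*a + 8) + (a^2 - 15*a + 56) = 2*a^2 - 21*a + 64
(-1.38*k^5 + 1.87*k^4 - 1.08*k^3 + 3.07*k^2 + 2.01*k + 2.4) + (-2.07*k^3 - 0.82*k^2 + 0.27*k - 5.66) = -1.38*k^5 + 1.87*k^4 - 3.15*k^3 + 2.25*k^2 + 2.28*k - 3.26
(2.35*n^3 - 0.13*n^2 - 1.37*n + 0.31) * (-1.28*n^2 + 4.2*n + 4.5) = -3.008*n^5 + 10.0364*n^4 + 11.7826*n^3 - 6.7358*n^2 - 4.863*n + 1.395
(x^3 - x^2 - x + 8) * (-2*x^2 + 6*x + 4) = -2*x^5 + 8*x^4 - 26*x^2 + 44*x + 32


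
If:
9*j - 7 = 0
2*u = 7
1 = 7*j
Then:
No Solution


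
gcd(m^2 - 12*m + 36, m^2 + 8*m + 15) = 1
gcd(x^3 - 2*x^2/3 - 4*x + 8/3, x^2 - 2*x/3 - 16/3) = x + 2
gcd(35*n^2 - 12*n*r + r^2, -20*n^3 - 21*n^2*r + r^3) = -5*n + r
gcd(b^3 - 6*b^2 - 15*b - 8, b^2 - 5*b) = 1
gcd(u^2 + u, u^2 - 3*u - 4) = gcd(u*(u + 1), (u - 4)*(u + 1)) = u + 1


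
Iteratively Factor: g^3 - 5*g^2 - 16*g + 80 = (g - 4)*(g^2 - g - 20) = (g - 4)*(g + 4)*(g - 5)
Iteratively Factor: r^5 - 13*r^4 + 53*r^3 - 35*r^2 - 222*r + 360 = (r - 3)*(r^4 - 10*r^3 + 23*r^2 + 34*r - 120) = (r - 5)*(r - 3)*(r^3 - 5*r^2 - 2*r + 24) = (r - 5)*(r - 3)^2*(r^2 - 2*r - 8) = (r - 5)*(r - 4)*(r - 3)^2*(r + 2)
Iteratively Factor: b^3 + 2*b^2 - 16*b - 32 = (b - 4)*(b^2 + 6*b + 8) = (b - 4)*(b + 2)*(b + 4)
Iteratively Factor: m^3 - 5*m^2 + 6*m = (m)*(m^2 - 5*m + 6) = m*(m - 3)*(m - 2)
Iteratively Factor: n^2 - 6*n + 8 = (n - 2)*(n - 4)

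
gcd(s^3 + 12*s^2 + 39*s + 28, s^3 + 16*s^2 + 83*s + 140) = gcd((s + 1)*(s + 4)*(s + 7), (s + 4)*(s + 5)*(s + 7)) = s^2 + 11*s + 28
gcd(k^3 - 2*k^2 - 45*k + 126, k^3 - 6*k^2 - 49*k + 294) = k^2 + k - 42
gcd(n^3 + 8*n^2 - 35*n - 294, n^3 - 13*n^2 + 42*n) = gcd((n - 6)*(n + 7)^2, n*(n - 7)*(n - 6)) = n - 6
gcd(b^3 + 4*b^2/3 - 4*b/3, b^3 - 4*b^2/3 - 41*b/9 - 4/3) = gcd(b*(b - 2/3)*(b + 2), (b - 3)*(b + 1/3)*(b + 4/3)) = 1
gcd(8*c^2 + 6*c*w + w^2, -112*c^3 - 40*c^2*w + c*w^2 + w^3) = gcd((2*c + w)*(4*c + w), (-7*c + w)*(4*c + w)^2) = 4*c + w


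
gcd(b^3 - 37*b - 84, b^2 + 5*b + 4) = b + 4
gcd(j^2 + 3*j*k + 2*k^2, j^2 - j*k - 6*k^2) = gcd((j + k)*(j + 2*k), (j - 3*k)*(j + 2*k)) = j + 2*k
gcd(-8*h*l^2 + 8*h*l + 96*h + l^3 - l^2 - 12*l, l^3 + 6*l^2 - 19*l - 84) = l^2 - l - 12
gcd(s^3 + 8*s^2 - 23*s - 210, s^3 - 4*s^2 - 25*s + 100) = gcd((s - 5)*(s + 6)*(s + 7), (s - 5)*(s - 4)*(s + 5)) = s - 5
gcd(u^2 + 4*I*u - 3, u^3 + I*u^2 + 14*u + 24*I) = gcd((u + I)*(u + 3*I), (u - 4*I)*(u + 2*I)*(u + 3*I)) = u + 3*I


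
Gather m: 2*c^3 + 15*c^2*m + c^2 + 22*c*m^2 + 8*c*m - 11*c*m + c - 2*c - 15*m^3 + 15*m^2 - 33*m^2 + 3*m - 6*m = 2*c^3 + c^2 - c - 15*m^3 + m^2*(22*c - 18) + m*(15*c^2 - 3*c - 3)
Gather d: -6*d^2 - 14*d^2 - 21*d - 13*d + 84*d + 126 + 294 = -20*d^2 + 50*d + 420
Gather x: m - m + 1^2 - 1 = 0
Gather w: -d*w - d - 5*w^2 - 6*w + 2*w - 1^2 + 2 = -d - 5*w^2 + w*(-d - 4) + 1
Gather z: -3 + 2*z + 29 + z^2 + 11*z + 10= z^2 + 13*z + 36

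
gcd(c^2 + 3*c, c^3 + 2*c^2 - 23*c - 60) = c + 3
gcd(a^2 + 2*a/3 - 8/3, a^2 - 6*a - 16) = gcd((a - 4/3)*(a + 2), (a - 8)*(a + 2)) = a + 2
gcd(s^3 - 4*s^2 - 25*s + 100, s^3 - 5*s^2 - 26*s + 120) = s^2 + s - 20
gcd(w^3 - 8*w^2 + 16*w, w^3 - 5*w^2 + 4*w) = w^2 - 4*w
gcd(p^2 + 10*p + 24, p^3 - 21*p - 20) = p + 4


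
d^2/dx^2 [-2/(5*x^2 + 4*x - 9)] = 4*(25*x^2 + 20*x - 4*(5*x + 2)^2 - 45)/(5*x^2 + 4*x - 9)^3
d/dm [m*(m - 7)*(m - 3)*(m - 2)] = 4*m^3 - 36*m^2 + 82*m - 42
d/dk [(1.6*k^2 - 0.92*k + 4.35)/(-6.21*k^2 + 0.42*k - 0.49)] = (-5.0412*k^2 + 52.459*k - 1.3762)/(38.5641*k^4 - 5.2164*k^3 + 6.2622*k^2 - 0.4116*k + 0.2401)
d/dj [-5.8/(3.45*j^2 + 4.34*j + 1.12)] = (40.02*j + 25.172)/(3.45*j^2 + 4.34*j + 1.12)^2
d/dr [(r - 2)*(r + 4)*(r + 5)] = 3*r^2 + 14*r + 2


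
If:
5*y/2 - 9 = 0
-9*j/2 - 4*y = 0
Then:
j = -16/5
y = 18/5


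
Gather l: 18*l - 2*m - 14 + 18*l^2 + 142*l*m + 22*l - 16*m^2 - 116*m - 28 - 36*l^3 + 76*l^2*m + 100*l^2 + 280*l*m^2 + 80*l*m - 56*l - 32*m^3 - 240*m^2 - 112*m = -36*l^3 + l^2*(76*m + 118) + l*(280*m^2 + 222*m - 16) - 32*m^3 - 256*m^2 - 230*m - 42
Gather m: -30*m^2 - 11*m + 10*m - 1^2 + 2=-30*m^2 - m + 1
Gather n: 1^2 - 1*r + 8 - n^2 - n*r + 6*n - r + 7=-n^2 + n*(6 - r) - 2*r + 16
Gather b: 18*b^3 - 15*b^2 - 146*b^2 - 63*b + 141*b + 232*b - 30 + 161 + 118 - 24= 18*b^3 - 161*b^2 + 310*b + 225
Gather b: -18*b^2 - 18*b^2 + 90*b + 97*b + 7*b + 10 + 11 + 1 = -36*b^2 + 194*b + 22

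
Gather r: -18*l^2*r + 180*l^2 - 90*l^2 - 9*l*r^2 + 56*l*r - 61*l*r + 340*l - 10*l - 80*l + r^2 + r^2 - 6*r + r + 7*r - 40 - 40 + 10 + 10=90*l^2 + 250*l + r^2*(2 - 9*l) + r*(-18*l^2 - 5*l + 2) - 60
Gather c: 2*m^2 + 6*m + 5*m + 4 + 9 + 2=2*m^2 + 11*m + 15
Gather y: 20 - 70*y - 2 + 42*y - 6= 12 - 28*y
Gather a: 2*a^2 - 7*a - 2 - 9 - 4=2*a^2 - 7*a - 15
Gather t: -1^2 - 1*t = -t - 1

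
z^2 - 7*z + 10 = (z - 5)*(z - 2)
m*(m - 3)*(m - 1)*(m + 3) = m^4 - m^3 - 9*m^2 + 9*m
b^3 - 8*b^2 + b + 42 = (b - 7)*(b - 3)*(b + 2)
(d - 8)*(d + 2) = d^2 - 6*d - 16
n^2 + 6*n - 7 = (n - 1)*(n + 7)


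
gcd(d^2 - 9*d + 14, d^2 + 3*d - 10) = d - 2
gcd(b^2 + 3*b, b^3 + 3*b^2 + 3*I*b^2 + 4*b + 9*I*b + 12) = b + 3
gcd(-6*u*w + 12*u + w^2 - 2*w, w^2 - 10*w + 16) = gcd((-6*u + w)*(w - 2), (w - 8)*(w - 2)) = w - 2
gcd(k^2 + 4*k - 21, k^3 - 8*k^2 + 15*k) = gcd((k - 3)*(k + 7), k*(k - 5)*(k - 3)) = k - 3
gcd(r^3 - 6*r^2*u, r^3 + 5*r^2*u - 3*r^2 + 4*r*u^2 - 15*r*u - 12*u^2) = 1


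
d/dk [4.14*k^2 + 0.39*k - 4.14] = 8.28*k + 0.39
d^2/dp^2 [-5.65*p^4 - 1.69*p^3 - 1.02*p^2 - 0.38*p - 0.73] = -67.8*p^2 - 10.14*p - 2.04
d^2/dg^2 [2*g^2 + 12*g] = 4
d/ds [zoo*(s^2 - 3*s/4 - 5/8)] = zoo*(s + 1)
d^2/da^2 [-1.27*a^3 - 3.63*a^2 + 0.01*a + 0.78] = -7.62*a - 7.26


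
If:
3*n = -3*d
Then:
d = -n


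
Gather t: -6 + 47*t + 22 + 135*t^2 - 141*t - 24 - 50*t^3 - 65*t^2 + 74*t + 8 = -50*t^3 + 70*t^2 - 20*t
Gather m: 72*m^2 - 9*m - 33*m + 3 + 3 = 72*m^2 - 42*m + 6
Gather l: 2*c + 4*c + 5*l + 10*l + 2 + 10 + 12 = 6*c + 15*l + 24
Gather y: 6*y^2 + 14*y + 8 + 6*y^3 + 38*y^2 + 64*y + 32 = 6*y^3 + 44*y^2 + 78*y + 40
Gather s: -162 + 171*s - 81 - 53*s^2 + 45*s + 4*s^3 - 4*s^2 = 4*s^3 - 57*s^2 + 216*s - 243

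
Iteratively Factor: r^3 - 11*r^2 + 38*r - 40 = (r - 5)*(r^2 - 6*r + 8) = (r - 5)*(r - 2)*(r - 4)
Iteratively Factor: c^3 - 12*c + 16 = (c - 2)*(c^2 + 2*c - 8) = (c - 2)*(c + 4)*(c - 2)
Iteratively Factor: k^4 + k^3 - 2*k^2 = (k)*(k^3 + k^2 - 2*k) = k^2*(k^2 + k - 2) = k^2*(k + 2)*(k - 1)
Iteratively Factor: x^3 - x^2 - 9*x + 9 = (x + 3)*(x^2 - 4*x + 3) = (x - 3)*(x + 3)*(x - 1)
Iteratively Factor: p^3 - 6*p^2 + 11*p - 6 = (p - 1)*(p^2 - 5*p + 6) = (p - 2)*(p - 1)*(p - 3)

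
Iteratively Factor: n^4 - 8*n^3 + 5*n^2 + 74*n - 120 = (n + 3)*(n^3 - 11*n^2 + 38*n - 40) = (n - 4)*(n + 3)*(n^2 - 7*n + 10) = (n - 4)*(n - 2)*(n + 3)*(n - 5)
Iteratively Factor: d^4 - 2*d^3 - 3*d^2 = (d + 1)*(d^3 - 3*d^2) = (d - 3)*(d + 1)*(d^2) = d*(d - 3)*(d + 1)*(d)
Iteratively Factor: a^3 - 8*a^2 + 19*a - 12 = (a - 4)*(a^2 - 4*a + 3) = (a - 4)*(a - 1)*(a - 3)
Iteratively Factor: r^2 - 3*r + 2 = (r - 2)*(r - 1)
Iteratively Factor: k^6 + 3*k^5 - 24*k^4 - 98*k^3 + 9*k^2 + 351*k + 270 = (k + 1)*(k^5 + 2*k^4 - 26*k^3 - 72*k^2 + 81*k + 270) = (k - 2)*(k + 1)*(k^4 + 4*k^3 - 18*k^2 - 108*k - 135) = (k - 2)*(k + 1)*(k + 3)*(k^3 + k^2 - 21*k - 45) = (k - 2)*(k + 1)*(k + 3)^2*(k^2 - 2*k - 15) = (k - 2)*(k + 1)*(k + 3)^3*(k - 5)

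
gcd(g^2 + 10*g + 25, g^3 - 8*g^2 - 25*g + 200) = g + 5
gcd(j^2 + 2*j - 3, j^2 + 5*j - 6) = j - 1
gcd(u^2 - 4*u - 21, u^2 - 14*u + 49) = u - 7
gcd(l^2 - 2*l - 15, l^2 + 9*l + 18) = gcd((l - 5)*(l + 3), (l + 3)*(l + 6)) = l + 3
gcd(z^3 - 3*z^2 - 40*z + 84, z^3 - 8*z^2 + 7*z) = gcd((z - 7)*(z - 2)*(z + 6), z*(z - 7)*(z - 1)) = z - 7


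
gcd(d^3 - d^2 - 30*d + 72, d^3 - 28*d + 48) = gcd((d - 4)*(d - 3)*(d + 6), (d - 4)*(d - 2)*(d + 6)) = d^2 + 2*d - 24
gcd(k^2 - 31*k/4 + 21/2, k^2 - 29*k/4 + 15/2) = k - 6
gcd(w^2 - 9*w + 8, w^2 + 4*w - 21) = 1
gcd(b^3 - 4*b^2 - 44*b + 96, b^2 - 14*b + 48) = b - 8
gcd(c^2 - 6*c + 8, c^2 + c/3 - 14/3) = c - 2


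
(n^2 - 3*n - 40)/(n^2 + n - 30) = (n^2 - 3*n - 40)/(n^2 + n - 30)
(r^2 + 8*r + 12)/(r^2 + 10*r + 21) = (r^2 + 8*r + 12)/(r^2 + 10*r + 21)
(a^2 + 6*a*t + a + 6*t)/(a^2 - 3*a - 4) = (a + 6*t)/(a - 4)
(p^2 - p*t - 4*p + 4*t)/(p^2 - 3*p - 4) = (p - t)/(p + 1)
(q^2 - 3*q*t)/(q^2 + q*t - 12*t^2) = q/(q + 4*t)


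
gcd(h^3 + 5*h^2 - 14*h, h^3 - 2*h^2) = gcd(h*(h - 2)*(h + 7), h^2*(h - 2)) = h^2 - 2*h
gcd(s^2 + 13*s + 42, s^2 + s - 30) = s + 6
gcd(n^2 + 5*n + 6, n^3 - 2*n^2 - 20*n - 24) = n + 2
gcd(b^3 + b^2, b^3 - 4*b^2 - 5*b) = b^2 + b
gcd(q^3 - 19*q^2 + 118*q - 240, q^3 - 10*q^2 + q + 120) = q^2 - 13*q + 40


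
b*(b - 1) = b^2 - b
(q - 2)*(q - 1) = q^2 - 3*q + 2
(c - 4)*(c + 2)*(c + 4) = c^3 + 2*c^2 - 16*c - 32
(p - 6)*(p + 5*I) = p^2 - 6*p + 5*I*p - 30*I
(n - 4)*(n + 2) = n^2 - 2*n - 8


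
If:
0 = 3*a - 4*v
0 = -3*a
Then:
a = 0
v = 0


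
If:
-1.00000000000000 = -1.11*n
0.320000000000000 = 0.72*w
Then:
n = 0.90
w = 0.44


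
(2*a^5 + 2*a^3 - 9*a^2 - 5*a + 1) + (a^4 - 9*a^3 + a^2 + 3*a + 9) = 2*a^5 + a^4 - 7*a^3 - 8*a^2 - 2*a + 10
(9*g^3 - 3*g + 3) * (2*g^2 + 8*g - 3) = 18*g^5 + 72*g^4 - 33*g^3 - 18*g^2 + 33*g - 9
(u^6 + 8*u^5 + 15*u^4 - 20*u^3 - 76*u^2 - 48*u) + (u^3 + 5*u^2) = u^6 + 8*u^5 + 15*u^4 - 19*u^3 - 71*u^2 - 48*u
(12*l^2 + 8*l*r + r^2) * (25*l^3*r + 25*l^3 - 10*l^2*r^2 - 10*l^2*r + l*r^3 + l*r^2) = 300*l^5*r + 300*l^5 + 80*l^4*r^2 + 80*l^4*r - 43*l^3*r^3 - 43*l^3*r^2 - 2*l^2*r^4 - 2*l^2*r^3 + l*r^5 + l*r^4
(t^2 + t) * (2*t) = 2*t^3 + 2*t^2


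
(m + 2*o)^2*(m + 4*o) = m^3 + 8*m^2*o + 20*m*o^2 + 16*o^3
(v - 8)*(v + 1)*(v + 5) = v^3 - 2*v^2 - 43*v - 40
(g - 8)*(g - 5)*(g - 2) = g^3 - 15*g^2 + 66*g - 80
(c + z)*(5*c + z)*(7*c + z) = 35*c^3 + 47*c^2*z + 13*c*z^2 + z^3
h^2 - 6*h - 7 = (h - 7)*(h + 1)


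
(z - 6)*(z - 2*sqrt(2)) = z^2 - 6*z - 2*sqrt(2)*z + 12*sqrt(2)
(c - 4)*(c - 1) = c^2 - 5*c + 4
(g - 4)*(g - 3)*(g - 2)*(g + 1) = g^4 - 8*g^3 + 17*g^2 + 2*g - 24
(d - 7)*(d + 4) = d^2 - 3*d - 28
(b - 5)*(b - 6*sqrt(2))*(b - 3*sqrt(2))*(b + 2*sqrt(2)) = b^4 - 7*sqrt(2)*b^3 - 5*b^3 + 35*sqrt(2)*b^2 + 72*sqrt(2)*b - 360*sqrt(2)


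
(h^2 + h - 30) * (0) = 0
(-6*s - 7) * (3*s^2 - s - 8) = -18*s^3 - 15*s^2 + 55*s + 56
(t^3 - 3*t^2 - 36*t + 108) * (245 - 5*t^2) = -5*t^5 + 15*t^4 + 425*t^3 - 1275*t^2 - 8820*t + 26460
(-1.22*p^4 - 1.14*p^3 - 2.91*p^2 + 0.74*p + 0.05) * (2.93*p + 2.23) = -3.5746*p^5 - 6.0608*p^4 - 11.0685*p^3 - 4.3211*p^2 + 1.7967*p + 0.1115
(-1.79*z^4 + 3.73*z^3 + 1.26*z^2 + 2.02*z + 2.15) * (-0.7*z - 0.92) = 1.253*z^5 - 0.9642*z^4 - 4.3136*z^3 - 2.5732*z^2 - 3.3634*z - 1.978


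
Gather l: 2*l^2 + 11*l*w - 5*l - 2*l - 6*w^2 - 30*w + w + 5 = 2*l^2 + l*(11*w - 7) - 6*w^2 - 29*w + 5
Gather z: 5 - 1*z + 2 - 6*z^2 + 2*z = -6*z^2 + z + 7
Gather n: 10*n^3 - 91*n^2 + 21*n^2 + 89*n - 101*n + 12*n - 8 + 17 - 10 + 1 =10*n^3 - 70*n^2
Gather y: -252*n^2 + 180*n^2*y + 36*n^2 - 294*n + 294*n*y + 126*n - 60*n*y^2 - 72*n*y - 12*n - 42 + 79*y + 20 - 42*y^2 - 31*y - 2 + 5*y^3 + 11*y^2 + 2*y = -216*n^2 - 180*n + 5*y^3 + y^2*(-60*n - 31) + y*(180*n^2 + 222*n + 50) - 24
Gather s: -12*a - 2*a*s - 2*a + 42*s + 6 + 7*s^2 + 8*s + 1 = -14*a + 7*s^2 + s*(50 - 2*a) + 7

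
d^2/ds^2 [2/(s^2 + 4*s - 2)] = 4*(-s^2 - 4*s + 4*(s + 2)^2 + 2)/(s^2 + 4*s - 2)^3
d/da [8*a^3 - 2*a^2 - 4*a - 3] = 24*a^2 - 4*a - 4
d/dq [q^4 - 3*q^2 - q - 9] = 4*q^3 - 6*q - 1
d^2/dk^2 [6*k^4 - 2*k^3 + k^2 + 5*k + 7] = 72*k^2 - 12*k + 2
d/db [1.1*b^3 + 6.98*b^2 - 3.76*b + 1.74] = 3.3*b^2 + 13.96*b - 3.76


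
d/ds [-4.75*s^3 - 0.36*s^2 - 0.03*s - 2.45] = -14.25*s^2 - 0.72*s - 0.03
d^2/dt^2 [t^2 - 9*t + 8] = 2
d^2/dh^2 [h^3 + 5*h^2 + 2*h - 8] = 6*h + 10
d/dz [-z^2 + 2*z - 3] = 2 - 2*z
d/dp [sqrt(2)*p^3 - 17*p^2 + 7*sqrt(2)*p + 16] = 3*sqrt(2)*p^2 - 34*p + 7*sqrt(2)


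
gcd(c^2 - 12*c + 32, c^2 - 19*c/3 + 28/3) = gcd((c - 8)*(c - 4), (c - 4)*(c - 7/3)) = c - 4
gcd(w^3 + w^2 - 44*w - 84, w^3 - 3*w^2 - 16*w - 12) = w + 2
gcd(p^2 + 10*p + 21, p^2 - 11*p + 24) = 1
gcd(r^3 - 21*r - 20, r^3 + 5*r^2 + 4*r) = r^2 + 5*r + 4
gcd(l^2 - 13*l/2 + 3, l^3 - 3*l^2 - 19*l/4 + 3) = l - 1/2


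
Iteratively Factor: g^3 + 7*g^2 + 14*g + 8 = (g + 4)*(g^2 + 3*g + 2) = (g + 1)*(g + 4)*(g + 2)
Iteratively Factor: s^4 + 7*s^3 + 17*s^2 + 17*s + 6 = (s + 1)*(s^3 + 6*s^2 + 11*s + 6) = (s + 1)*(s + 2)*(s^2 + 4*s + 3) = (s + 1)*(s + 2)*(s + 3)*(s + 1)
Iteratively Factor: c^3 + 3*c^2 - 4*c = (c)*(c^2 + 3*c - 4) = c*(c + 4)*(c - 1)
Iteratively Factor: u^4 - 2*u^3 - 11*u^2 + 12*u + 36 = (u - 3)*(u^3 + u^2 - 8*u - 12) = (u - 3)^2*(u^2 + 4*u + 4) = (u - 3)^2*(u + 2)*(u + 2)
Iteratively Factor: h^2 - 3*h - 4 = (h + 1)*(h - 4)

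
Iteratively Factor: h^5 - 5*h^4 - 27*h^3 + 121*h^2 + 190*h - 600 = (h + 4)*(h^4 - 9*h^3 + 9*h^2 + 85*h - 150) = (h - 5)*(h + 4)*(h^3 - 4*h^2 - 11*h + 30) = (h - 5)^2*(h + 4)*(h^2 + h - 6) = (h - 5)^2*(h - 2)*(h + 4)*(h + 3)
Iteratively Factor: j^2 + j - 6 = (j + 3)*(j - 2)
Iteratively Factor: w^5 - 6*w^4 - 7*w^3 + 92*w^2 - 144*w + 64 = (w - 4)*(w^4 - 2*w^3 - 15*w^2 + 32*w - 16) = (w - 4)^2*(w^3 + 2*w^2 - 7*w + 4) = (w - 4)^2*(w - 1)*(w^2 + 3*w - 4) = (w - 4)^2*(w - 1)^2*(w + 4)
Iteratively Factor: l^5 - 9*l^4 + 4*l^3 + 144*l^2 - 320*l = (l - 4)*(l^4 - 5*l^3 - 16*l^2 + 80*l) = (l - 4)*(l + 4)*(l^3 - 9*l^2 + 20*l) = l*(l - 4)*(l + 4)*(l^2 - 9*l + 20) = l*(l - 5)*(l - 4)*(l + 4)*(l - 4)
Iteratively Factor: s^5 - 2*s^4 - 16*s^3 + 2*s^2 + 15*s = (s)*(s^4 - 2*s^3 - 16*s^2 + 2*s + 15) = s*(s - 5)*(s^3 + 3*s^2 - s - 3) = s*(s - 5)*(s + 3)*(s^2 - 1) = s*(s - 5)*(s + 1)*(s + 3)*(s - 1)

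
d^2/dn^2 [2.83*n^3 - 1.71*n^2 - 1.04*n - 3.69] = 16.98*n - 3.42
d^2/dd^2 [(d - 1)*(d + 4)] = 2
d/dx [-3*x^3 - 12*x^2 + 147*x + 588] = -9*x^2 - 24*x + 147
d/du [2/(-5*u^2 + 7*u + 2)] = 2*(10*u - 7)/(-5*u^2 + 7*u + 2)^2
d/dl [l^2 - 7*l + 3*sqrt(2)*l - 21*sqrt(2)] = 2*l - 7 + 3*sqrt(2)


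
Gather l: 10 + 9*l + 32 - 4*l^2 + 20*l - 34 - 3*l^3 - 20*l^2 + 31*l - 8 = -3*l^3 - 24*l^2 + 60*l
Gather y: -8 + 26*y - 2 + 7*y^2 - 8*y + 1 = 7*y^2 + 18*y - 9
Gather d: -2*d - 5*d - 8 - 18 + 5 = -7*d - 21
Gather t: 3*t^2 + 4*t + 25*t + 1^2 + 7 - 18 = 3*t^2 + 29*t - 10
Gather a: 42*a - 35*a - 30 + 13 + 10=7*a - 7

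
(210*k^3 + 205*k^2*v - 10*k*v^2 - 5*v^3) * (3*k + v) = 630*k^4 + 825*k^3*v + 175*k^2*v^2 - 25*k*v^3 - 5*v^4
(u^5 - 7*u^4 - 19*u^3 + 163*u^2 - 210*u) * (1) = u^5 - 7*u^4 - 19*u^3 + 163*u^2 - 210*u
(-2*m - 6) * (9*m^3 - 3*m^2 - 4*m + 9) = -18*m^4 - 48*m^3 + 26*m^2 + 6*m - 54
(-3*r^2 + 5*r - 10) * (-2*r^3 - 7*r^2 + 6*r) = 6*r^5 + 11*r^4 - 33*r^3 + 100*r^2 - 60*r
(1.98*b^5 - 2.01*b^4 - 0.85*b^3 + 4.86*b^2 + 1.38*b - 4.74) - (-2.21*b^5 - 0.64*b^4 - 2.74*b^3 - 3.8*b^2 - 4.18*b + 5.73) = 4.19*b^5 - 1.37*b^4 + 1.89*b^3 + 8.66*b^2 + 5.56*b - 10.47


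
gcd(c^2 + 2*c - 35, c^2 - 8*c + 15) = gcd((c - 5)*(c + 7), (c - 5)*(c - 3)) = c - 5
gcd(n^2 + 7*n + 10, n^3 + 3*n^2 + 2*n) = n + 2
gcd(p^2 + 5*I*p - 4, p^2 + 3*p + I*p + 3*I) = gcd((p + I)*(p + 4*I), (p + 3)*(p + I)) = p + I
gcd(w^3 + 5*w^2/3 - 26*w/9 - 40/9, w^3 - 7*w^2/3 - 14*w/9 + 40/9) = w^2 - w/3 - 20/9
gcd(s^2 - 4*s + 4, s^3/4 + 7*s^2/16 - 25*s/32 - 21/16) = 1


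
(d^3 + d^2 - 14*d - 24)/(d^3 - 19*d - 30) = (d - 4)/(d - 5)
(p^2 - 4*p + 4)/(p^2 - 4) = (p - 2)/(p + 2)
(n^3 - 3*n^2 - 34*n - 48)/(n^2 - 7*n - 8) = (n^2 + 5*n + 6)/(n + 1)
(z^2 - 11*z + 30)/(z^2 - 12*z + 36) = (z - 5)/(z - 6)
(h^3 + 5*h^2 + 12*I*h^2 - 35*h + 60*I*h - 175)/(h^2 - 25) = (h^2 + 12*I*h - 35)/(h - 5)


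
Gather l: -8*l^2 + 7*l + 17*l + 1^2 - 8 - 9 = -8*l^2 + 24*l - 16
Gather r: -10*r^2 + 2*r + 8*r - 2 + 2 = -10*r^2 + 10*r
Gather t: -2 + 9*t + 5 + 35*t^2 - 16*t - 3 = 35*t^2 - 7*t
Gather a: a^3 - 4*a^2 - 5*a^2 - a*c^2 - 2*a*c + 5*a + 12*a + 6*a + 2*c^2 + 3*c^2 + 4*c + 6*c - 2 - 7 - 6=a^3 - 9*a^2 + a*(-c^2 - 2*c + 23) + 5*c^2 + 10*c - 15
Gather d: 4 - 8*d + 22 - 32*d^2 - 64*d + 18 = -32*d^2 - 72*d + 44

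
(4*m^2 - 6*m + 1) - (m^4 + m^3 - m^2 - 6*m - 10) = -m^4 - m^3 + 5*m^2 + 11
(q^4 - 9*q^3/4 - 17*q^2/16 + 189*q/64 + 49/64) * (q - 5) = q^5 - 29*q^4/4 + 163*q^3/16 + 529*q^2/64 - 14*q - 245/64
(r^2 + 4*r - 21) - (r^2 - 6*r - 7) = 10*r - 14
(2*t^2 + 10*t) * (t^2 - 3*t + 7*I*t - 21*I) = 2*t^4 + 4*t^3 + 14*I*t^3 - 30*t^2 + 28*I*t^2 - 210*I*t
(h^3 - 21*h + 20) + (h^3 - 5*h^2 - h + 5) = 2*h^3 - 5*h^2 - 22*h + 25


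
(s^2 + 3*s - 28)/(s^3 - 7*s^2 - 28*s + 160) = (s + 7)/(s^2 - 3*s - 40)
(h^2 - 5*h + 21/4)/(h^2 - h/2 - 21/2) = (h - 3/2)/(h + 3)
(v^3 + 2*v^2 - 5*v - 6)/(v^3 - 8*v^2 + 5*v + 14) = (v + 3)/(v - 7)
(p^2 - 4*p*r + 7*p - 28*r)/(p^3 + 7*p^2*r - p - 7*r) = (p^2 - 4*p*r + 7*p - 28*r)/(p^3 + 7*p^2*r - p - 7*r)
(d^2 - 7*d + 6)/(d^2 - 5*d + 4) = (d - 6)/(d - 4)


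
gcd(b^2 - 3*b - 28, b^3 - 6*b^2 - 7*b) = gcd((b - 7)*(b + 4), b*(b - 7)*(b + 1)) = b - 7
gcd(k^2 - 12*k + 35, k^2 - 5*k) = k - 5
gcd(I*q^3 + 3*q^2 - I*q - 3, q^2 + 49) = 1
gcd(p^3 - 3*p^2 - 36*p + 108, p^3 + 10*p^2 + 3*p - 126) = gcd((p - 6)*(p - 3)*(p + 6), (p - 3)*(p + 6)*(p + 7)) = p^2 + 3*p - 18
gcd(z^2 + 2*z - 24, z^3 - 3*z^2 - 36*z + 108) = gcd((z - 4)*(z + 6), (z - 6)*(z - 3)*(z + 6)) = z + 6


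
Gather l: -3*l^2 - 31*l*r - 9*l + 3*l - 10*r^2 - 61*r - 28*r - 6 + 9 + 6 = -3*l^2 + l*(-31*r - 6) - 10*r^2 - 89*r + 9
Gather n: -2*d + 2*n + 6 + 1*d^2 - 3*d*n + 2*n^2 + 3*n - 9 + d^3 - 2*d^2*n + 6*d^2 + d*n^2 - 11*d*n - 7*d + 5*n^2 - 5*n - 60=d^3 + 7*d^2 - 9*d + n^2*(d + 7) + n*(-2*d^2 - 14*d) - 63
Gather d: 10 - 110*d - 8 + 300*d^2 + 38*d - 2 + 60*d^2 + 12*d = 360*d^2 - 60*d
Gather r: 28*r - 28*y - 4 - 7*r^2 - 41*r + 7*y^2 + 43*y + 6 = -7*r^2 - 13*r + 7*y^2 + 15*y + 2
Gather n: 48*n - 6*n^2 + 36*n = -6*n^2 + 84*n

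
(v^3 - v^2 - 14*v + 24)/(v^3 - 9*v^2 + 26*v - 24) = (v + 4)/(v - 4)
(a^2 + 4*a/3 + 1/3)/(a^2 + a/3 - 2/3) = (3*a + 1)/(3*a - 2)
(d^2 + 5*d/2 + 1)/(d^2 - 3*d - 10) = (d + 1/2)/(d - 5)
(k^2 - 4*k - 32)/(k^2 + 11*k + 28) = (k - 8)/(k + 7)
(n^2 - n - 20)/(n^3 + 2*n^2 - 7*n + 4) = (n - 5)/(n^2 - 2*n + 1)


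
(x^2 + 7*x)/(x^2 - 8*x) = (x + 7)/(x - 8)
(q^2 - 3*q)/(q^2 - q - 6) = q/(q + 2)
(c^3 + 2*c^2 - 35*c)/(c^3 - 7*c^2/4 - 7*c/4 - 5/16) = 16*c*(-c^2 - 2*c + 35)/(-16*c^3 + 28*c^2 + 28*c + 5)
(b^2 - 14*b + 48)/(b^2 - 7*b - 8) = (b - 6)/(b + 1)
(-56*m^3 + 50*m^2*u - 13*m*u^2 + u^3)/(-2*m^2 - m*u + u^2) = (28*m^2 - 11*m*u + u^2)/(m + u)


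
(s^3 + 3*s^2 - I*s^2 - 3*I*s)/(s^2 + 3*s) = s - I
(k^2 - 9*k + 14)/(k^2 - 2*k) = (k - 7)/k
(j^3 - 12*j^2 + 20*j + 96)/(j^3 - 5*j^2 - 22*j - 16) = (j - 6)/(j + 1)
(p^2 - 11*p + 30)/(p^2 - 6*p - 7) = (-p^2 + 11*p - 30)/(-p^2 + 6*p + 7)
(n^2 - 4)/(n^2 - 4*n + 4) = (n + 2)/(n - 2)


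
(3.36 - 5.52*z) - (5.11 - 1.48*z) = -4.04*z - 1.75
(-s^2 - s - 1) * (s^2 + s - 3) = -s^4 - 2*s^3 + s^2 + 2*s + 3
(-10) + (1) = -9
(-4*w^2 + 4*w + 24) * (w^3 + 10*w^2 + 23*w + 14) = -4*w^5 - 36*w^4 - 28*w^3 + 276*w^2 + 608*w + 336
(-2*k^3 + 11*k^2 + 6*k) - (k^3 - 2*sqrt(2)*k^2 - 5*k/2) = -3*k^3 + 2*sqrt(2)*k^2 + 11*k^2 + 17*k/2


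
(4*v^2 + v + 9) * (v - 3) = 4*v^3 - 11*v^2 + 6*v - 27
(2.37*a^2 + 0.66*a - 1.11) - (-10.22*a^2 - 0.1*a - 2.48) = 12.59*a^2 + 0.76*a + 1.37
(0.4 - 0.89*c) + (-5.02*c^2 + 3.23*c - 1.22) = -5.02*c^2 + 2.34*c - 0.82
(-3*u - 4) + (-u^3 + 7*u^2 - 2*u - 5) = -u^3 + 7*u^2 - 5*u - 9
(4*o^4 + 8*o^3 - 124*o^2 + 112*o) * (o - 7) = 4*o^5 - 20*o^4 - 180*o^3 + 980*o^2 - 784*o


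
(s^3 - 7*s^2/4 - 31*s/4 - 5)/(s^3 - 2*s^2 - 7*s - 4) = (s + 5/4)/(s + 1)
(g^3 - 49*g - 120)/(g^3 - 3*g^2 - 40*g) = (g + 3)/g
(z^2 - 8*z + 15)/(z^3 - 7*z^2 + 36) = (z - 5)/(z^2 - 4*z - 12)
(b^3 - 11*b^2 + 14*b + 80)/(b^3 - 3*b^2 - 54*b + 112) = (b^2 - 3*b - 10)/(b^2 + 5*b - 14)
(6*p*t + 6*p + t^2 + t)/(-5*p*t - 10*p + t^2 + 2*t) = (-6*p*t - 6*p - t^2 - t)/(5*p*t + 10*p - t^2 - 2*t)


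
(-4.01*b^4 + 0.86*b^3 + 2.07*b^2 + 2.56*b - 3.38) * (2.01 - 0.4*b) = 1.604*b^5 - 8.4041*b^4 + 0.9006*b^3 + 3.1367*b^2 + 6.4976*b - 6.7938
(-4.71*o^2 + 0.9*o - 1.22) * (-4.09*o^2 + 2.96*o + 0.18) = 19.2639*o^4 - 17.6226*o^3 + 6.806*o^2 - 3.4492*o - 0.2196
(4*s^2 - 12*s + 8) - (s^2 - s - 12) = 3*s^2 - 11*s + 20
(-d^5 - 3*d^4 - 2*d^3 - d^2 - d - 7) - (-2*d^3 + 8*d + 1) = -d^5 - 3*d^4 - d^2 - 9*d - 8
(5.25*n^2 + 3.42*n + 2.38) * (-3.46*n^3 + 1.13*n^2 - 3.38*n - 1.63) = -18.165*n^5 - 5.9007*n^4 - 22.1152*n^3 - 17.4277*n^2 - 13.619*n - 3.8794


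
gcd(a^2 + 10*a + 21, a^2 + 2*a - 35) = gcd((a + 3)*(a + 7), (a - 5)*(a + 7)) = a + 7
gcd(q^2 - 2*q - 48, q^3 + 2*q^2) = 1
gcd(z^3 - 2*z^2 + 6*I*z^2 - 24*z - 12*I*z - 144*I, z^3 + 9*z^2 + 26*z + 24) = z + 4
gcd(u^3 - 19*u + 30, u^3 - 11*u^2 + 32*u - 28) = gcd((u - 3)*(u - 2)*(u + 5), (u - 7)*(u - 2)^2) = u - 2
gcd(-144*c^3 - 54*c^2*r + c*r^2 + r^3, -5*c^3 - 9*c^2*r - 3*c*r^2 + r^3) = 1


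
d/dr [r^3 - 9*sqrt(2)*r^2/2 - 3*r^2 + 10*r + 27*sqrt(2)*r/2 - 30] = 3*r^2 - 9*sqrt(2)*r - 6*r + 10 + 27*sqrt(2)/2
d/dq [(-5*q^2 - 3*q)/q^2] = 3/q^2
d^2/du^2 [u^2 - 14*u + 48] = 2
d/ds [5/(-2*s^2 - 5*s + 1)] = 5*(4*s + 5)/(2*s^2 + 5*s - 1)^2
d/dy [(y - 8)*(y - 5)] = 2*y - 13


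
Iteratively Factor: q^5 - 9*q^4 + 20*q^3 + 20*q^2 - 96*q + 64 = (q - 1)*(q^4 - 8*q^3 + 12*q^2 + 32*q - 64) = (q - 1)*(q + 2)*(q^3 - 10*q^2 + 32*q - 32) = (q - 4)*(q - 1)*(q + 2)*(q^2 - 6*q + 8) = (q - 4)*(q - 2)*(q - 1)*(q + 2)*(q - 4)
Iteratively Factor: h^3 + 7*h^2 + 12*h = (h + 3)*(h^2 + 4*h) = (h + 3)*(h + 4)*(h)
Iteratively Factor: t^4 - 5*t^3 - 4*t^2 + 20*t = (t - 5)*(t^3 - 4*t) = t*(t - 5)*(t^2 - 4) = t*(t - 5)*(t + 2)*(t - 2)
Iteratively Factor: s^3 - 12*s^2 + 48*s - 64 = (s - 4)*(s^2 - 8*s + 16) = (s - 4)^2*(s - 4)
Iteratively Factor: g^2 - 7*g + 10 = (g - 5)*(g - 2)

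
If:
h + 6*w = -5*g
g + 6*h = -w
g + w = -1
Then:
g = -35/6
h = 1/6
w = 29/6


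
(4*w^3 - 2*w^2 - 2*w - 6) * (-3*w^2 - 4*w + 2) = -12*w^5 - 10*w^4 + 22*w^3 + 22*w^2 + 20*w - 12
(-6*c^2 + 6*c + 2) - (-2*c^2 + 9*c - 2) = -4*c^2 - 3*c + 4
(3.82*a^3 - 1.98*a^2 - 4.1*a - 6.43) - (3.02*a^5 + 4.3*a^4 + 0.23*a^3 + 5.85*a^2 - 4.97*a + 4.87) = -3.02*a^5 - 4.3*a^4 + 3.59*a^3 - 7.83*a^2 + 0.87*a - 11.3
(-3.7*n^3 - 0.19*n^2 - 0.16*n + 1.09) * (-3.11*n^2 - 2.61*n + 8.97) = 11.507*n^5 + 10.2479*n^4 - 32.1955*n^3 - 4.6766*n^2 - 4.2801*n + 9.7773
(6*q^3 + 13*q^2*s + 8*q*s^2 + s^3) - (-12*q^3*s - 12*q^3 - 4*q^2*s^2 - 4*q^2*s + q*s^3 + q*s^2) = 12*q^3*s + 18*q^3 + 4*q^2*s^2 + 17*q^2*s - q*s^3 + 7*q*s^2 + s^3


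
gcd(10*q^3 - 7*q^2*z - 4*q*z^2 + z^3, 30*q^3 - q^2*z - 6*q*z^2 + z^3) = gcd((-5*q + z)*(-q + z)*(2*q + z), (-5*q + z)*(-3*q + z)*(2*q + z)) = -10*q^2 - 3*q*z + z^2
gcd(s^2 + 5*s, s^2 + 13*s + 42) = 1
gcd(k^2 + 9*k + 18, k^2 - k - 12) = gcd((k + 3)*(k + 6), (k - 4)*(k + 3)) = k + 3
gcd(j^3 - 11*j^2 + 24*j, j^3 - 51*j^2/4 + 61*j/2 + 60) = j - 8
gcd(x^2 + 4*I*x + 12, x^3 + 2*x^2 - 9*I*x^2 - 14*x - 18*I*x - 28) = x - 2*I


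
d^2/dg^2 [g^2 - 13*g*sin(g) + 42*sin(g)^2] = 13*g*sin(g) - 168*sin(g)^2 - 26*cos(g) + 86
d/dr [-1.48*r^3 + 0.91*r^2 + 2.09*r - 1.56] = -4.44*r^2 + 1.82*r + 2.09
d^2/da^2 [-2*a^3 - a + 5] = -12*a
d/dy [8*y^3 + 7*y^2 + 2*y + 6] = 24*y^2 + 14*y + 2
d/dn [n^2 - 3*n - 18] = 2*n - 3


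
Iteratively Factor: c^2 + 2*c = (c + 2)*(c)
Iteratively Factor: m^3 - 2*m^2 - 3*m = (m)*(m^2 - 2*m - 3) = m*(m - 3)*(m + 1)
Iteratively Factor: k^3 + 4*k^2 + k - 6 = (k + 2)*(k^2 + 2*k - 3) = (k + 2)*(k + 3)*(k - 1)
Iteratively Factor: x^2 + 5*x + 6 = (x + 2)*(x + 3)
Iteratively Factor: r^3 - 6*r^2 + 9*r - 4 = (r - 1)*(r^2 - 5*r + 4) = (r - 4)*(r - 1)*(r - 1)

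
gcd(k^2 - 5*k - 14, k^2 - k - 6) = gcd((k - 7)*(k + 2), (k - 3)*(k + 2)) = k + 2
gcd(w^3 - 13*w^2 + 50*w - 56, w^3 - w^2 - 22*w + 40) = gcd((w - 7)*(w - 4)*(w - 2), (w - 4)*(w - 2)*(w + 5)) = w^2 - 6*w + 8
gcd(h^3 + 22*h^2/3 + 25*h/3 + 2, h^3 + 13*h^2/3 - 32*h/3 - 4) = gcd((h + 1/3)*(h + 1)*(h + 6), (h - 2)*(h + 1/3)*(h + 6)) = h^2 + 19*h/3 + 2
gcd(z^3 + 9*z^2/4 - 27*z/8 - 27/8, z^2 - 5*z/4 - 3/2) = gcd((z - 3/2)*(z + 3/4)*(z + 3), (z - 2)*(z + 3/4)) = z + 3/4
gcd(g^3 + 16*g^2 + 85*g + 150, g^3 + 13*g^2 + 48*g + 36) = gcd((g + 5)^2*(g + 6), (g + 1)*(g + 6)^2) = g + 6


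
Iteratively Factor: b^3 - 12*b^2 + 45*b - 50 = (b - 2)*(b^2 - 10*b + 25) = (b - 5)*(b - 2)*(b - 5)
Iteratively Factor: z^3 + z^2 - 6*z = (z - 2)*(z^2 + 3*z) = z*(z - 2)*(z + 3)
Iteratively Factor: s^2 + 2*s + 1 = (s + 1)*(s + 1)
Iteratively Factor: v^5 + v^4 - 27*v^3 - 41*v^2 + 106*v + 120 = (v + 4)*(v^4 - 3*v^3 - 15*v^2 + 19*v + 30) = (v - 5)*(v + 4)*(v^3 + 2*v^2 - 5*v - 6) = (v - 5)*(v + 3)*(v + 4)*(v^2 - v - 2) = (v - 5)*(v - 2)*(v + 3)*(v + 4)*(v + 1)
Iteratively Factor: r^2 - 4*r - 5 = (r - 5)*(r + 1)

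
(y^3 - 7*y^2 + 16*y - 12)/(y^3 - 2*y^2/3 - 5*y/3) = 3*(-y^3 + 7*y^2 - 16*y + 12)/(y*(-3*y^2 + 2*y + 5))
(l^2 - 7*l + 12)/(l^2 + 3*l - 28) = (l - 3)/(l + 7)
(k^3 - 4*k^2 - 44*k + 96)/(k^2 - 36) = (k^2 - 10*k + 16)/(k - 6)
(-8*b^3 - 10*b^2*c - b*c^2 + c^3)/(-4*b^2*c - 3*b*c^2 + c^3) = (2*b + c)/c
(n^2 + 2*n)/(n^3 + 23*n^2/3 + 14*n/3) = 3*(n + 2)/(3*n^2 + 23*n + 14)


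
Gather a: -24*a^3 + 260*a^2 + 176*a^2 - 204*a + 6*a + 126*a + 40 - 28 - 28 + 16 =-24*a^3 + 436*a^2 - 72*a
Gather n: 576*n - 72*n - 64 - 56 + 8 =504*n - 112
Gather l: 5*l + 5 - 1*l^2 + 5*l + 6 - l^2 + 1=-2*l^2 + 10*l + 12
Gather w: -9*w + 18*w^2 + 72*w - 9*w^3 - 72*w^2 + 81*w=-9*w^3 - 54*w^2 + 144*w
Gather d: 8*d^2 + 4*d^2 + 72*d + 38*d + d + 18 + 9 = 12*d^2 + 111*d + 27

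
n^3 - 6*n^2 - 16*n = n*(n - 8)*(n + 2)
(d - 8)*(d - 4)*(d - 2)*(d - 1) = d^4 - 15*d^3 + 70*d^2 - 120*d + 64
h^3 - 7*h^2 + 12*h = h*(h - 4)*(h - 3)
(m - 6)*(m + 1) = m^2 - 5*m - 6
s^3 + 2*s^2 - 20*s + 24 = (s - 2)^2*(s + 6)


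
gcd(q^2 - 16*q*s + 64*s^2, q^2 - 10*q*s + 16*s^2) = q - 8*s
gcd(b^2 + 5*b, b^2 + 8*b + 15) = b + 5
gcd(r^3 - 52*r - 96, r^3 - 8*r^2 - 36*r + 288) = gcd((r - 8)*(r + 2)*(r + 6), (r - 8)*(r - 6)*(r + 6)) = r^2 - 2*r - 48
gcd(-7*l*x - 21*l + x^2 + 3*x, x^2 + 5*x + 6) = x + 3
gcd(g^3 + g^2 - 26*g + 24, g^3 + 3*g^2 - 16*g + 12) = g^2 + 5*g - 6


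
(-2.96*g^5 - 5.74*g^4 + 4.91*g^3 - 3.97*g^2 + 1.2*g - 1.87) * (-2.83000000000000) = 8.3768*g^5 + 16.2442*g^4 - 13.8953*g^3 + 11.2351*g^2 - 3.396*g + 5.2921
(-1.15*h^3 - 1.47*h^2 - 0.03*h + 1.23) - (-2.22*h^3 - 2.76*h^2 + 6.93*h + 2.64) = 1.07*h^3 + 1.29*h^2 - 6.96*h - 1.41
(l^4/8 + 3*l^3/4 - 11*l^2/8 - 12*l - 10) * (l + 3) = l^5/8 + 9*l^4/8 + 7*l^3/8 - 129*l^2/8 - 46*l - 30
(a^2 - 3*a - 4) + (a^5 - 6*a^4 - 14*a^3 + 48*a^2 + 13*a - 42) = a^5 - 6*a^4 - 14*a^3 + 49*a^2 + 10*a - 46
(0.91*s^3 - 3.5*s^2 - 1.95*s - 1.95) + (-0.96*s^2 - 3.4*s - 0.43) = 0.91*s^3 - 4.46*s^2 - 5.35*s - 2.38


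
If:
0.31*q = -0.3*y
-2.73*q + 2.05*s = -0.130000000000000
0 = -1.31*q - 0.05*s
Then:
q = 0.00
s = -0.06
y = -0.00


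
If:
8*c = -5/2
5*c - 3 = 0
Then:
No Solution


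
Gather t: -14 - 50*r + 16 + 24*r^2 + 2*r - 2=24*r^2 - 48*r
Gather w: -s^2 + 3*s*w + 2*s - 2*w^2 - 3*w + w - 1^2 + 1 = -s^2 + 2*s - 2*w^2 + w*(3*s - 2)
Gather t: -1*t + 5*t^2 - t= 5*t^2 - 2*t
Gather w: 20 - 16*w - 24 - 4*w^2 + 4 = -4*w^2 - 16*w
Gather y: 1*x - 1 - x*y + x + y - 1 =2*x + y*(1 - x) - 2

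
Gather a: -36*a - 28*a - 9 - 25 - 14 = -64*a - 48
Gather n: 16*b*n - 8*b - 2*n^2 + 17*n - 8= -8*b - 2*n^2 + n*(16*b + 17) - 8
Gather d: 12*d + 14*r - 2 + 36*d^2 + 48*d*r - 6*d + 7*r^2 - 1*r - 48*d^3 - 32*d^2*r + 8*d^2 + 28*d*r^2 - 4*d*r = -48*d^3 + d^2*(44 - 32*r) + d*(28*r^2 + 44*r + 6) + 7*r^2 + 13*r - 2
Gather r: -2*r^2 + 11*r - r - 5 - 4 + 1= -2*r^2 + 10*r - 8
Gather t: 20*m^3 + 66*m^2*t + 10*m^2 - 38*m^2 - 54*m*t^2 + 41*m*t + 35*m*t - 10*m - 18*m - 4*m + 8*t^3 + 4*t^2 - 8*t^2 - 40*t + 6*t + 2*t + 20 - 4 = 20*m^3 - 28*m^2 - 32*m + 8*t^3 + t^2*(-54*m - 4) + t*(66*m^2 + 76*m - 32) + 16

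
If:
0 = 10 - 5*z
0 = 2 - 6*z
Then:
No Solution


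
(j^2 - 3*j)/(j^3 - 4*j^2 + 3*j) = 1/(j - 1)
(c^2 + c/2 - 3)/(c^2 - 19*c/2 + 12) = (c + 2)/(c - 8)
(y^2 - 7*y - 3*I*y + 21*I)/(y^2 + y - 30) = (y^2 - 7*y - 3*I*y + 21*I)/(y^2 + y - 30)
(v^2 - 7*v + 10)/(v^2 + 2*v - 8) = (v - 5)/(v + 4)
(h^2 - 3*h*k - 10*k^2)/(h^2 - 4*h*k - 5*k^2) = (h + 2*k)/(h + k)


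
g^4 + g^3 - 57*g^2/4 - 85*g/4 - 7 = (g - 4)*(g + 1/2)*(g + 1)*(g + 7/2)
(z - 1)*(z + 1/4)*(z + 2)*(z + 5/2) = z^4 + 15*z^3/4 + 11*z^2/8 - 39*z/8 - 5/4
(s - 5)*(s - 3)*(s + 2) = s^3 - 6*s^2 - s + 30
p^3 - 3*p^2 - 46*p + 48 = (p - 8)*(p - 1)*(p + 6)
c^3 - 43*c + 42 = (c - 6)*(c - 1)*(c + 7)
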